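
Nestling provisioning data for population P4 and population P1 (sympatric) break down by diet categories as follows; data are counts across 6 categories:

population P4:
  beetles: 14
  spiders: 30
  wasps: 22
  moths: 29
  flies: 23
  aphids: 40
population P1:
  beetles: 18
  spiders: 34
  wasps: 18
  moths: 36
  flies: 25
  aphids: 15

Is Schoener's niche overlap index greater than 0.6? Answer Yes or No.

Proportions for population P4 (n=158): 14/158=0.0886, 30/158=0.1899, 22/158=0.1392, 29/158=0.1835, 23/158=0.1456, 40/158=0.2532
Proportions for population P1 (n=146): 18/146=0.1233, 34/146=0.2329, 18/146=0.1233, 36/146=0.2466, 25/146=0.1712, 15/146=0.1027
Σ|p₁ᵢ − p₂ᵢ| = 0.0347 + 0.0430 + 0.0159 + 0.0631 + 0.0256 + 0.1505 = 0.3328
D = 1 − ½ × 0.3328 = 1 − 0.16640 = 0.83360
D = 0.83360 > 0.6 → Yes.

Yes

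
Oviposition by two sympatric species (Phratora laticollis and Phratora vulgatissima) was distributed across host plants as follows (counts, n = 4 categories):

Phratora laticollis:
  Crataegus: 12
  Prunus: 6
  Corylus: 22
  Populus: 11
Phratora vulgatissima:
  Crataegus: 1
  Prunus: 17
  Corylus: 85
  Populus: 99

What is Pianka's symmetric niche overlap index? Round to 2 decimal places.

0.83

Proportions for Phratora laticollis (n=51): 12/51=0.2353, 6/51=0.1176, 22/51=0.4314, 11/51=0.2157
Proportions for Phratora vulgatissima (n=202): 1/202=0.0050, 17/202=0.0842, 85/202=0.4208, 99/202=0.4901
Σ p₁ᵢp₂ᵢ = 0.001177 + 0.009902 + 0.181533 + 0.105715 = 0.298327
Σp_1ᵢ² = 0.2353² + 0.1176² + 0.4314² + 0.2157² = 0.055366 + 0.013830 + 0.186106 + 0.046526 = 0.301828
Σp_2ᵢ² = 0.0050² + 0.0842² + 0.4208² + 0.4901² = 0.000025 + 0.007090 + 0.177073 + 0.240198 = 0.424386
O = 0.298327 / √(0.301828 × 0.424386) = 0.298327 / 0.3578988 = 0.8336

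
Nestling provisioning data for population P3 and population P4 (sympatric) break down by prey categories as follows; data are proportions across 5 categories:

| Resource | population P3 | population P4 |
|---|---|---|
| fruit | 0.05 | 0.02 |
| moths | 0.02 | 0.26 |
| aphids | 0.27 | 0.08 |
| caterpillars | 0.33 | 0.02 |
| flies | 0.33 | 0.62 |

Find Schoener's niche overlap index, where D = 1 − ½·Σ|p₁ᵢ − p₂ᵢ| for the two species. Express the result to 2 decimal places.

0.47

Σ|p₁ᵢ − p₂ᵢ| = 0.03 + 0.24 + 0.19 + 0.31 + 0.29 = 1.06
D = 1 − ½ × 1.06 = 1 − 0.530 = 0.4700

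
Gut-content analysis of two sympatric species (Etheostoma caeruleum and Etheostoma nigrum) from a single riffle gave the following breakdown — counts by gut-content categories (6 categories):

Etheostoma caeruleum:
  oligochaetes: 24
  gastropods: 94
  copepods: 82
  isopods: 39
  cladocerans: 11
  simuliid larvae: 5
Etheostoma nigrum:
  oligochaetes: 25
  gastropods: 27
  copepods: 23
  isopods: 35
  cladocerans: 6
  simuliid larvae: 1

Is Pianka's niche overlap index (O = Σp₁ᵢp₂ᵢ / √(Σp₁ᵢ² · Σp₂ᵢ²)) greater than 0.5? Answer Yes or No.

Proportions for Etheostoma caeruleum (n=255): 24/255=0.0941, 94/255=0.3686, 82/255=0.3216, 39/255=0.1529, 11/255=0.0431, 5/255=0.0196
Proportions for Etheostoma nigrum (n=117): 25/117=0.2137, 27/117=0.2308, 23/117=0.1966, 35/117=0.2991, 6/117=0.0513, 1/117=0.0085
Σ p₁ᵢp₂ᵢ = 0.020109 + 0.085073 + 0.063227 + 0.045732 + 0.002211 + 0.000167 = 0.216519
Σp_1ᵢ² = 0.0941² + 0.3686² + 0.3216² + 0.1529² + 0.0431² + 0.0196² = 0.008855 + 0.135866 + 0.103427 + 0.023378 + 0.001858 + 0.000384 = 0.273768
Σp_2ᵢ² = 0.2137² + 0.2308² + 0.1966² + 0.2991² + 0.0513² + 0.0085² = 0.045668 + 0.053269 + 0.038652 + 0.089461 + 0.002632 + 0.000072 = 0.229754
O = 0.216519 / √(0.273768 × 0.229754) = 0.216519 / 0.2507973 = 0.8633
O = 0.8633 > 0.5 → Yes.

Yes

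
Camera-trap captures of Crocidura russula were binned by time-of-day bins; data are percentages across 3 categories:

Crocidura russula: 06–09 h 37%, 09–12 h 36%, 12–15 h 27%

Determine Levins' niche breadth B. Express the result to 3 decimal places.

2.946

Convert percentages to proportions (divide by 100).
Σpᵢ² = 0.37² + 0.36² + 0.27² = 0.1369 + 0.1296 + 0.0729 = 0.3394
B = 1 / 0.3394 = 2.94638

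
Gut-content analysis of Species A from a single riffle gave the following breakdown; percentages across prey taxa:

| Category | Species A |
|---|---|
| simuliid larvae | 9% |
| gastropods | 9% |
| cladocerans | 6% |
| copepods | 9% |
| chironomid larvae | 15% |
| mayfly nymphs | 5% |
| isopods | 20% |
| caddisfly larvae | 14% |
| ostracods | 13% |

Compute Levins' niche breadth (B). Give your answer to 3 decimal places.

Convert percentages to proportions (divide by 100).
Σpᵢ² = 0.09² + 0.09² + 0.06² + 0.09² + 0.15² + 0.05² + 0.20² + 0.14² + 0.13² = 0.0081 + 0.0081 + 0.0036 + 0.0081 + 0.0225 + 0.0025 + 0.0400 + 0.0196 + 0.0169 = 0.1294
B = 1 / 0.1294 = 7.72798

7.728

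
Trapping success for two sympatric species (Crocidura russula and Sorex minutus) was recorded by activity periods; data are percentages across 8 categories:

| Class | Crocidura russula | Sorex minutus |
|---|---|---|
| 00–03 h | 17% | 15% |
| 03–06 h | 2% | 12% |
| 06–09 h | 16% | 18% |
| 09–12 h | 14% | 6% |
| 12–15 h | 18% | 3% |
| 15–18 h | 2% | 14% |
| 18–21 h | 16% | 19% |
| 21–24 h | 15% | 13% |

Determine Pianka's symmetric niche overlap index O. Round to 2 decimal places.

Convert percentages to proportions (divide by 100).
Σ p₁ᵢp₂ᵢ = 0.0255 + 0.0024 + 0.0288 + 0.0084 + 0.0054 + 0.0028 + 0.0304 + 0.0195 = 0.1232
Σp_1ᵢ² = 0.17² + 0.02² + 0.16² + 0.14² + 0.18² + 0.02² + 0.16² + 0.15² = 0.0289 + 0.0004 + 0.0256 + 0.0196 + 0.0324 + 0.0004 + 0.0256 + 0.0225 = 0.1554
Σp_2ᵢ² = 0.15² + 0.12² + 0.18² + 0.06² + 0.03² + 0.14² + 0.19² + 0.13² = 0.0225 + 0.0144 + 0.0324 + 0.0036 + 0.0009 + 0.0196 + 0.0361 + 0.0169 = 0.1464
O = 0.1232 / √(0.1554 × 0.1464) = 0.1232 / 0.15083 = 0.8168

0.82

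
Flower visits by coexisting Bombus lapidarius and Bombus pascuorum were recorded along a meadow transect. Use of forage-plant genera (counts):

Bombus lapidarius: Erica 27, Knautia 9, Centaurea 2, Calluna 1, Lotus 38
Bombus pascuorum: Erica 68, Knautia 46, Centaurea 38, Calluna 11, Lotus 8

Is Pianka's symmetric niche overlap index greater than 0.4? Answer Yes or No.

Proportions for Bombus lapidarius (n=77): 27/77=0.3506, 9/77=0.1169, 2/77=0.0260, 1/77=0.0130, 38/77=0.4935
Proportions for Bombus pascuorum (n=171): 68/171=0.3977, 46/171=0.2690, 38/171=0.2222, 11/171=0.0643, 8/171=0.0468
Σ p₁ᵢp₂ᵢ = 0.139434 + 0.031446 + 0.005777 + 0.000836 + 0.023096 = 0.200589
Σp_1ᵢ² = 0.3506² + 0.1169² + 0.0260² + 0.0130² + 0.4935² = 0.122920 + 0.013666 + 0.000676 + 0.000169 + 0.243542 = 0.380973
Σp_2ᵢ² = 0.3977² + 0.2690² + 0.2222² + 0.0643² + 0.0468² = 0.158165 + 0.072361 + 0.049373 + 0.004134 + 0.002190 = 0.286223
O = 0.200589 / √(0.380973 × 0.286223) = 0.200589 / 0.3302170 = 0.6074
O = 0.6074 > 0.4 → Yes.

Yes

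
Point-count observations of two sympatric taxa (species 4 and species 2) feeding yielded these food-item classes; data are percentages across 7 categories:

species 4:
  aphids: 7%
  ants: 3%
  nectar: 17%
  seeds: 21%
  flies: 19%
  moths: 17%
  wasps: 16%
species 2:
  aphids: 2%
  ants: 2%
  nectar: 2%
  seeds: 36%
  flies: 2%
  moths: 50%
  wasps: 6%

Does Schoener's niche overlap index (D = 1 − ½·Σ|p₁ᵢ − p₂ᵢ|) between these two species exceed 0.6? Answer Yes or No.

Convert percentages to proportions (divide by 100).
Σ|p₁ᵢ − p₂ᵢ| = 0.05 + 0.01 + 0.15 + 0.15 + 0.17 + 0.33 + 0.10 = 0.96
D = 1 − ½ × 0.96 = 1 − 0.480 = 0.5200
D = 0.5200 < 0.6 → No.

No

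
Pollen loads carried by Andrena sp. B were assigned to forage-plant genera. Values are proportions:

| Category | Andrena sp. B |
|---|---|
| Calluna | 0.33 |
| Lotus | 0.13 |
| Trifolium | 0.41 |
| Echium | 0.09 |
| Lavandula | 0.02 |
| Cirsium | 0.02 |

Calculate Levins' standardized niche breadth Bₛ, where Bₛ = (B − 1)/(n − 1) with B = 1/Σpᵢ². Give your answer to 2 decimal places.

Σpᵢ² = 0.33² + 0.13² + 0.41² + 0.09² + 0.02² + 0.02² = 0.1089 + 0.0169 + 0.1681 + 0.0081 + 0.0004 + 0.0004 = 0.3028
B = 1 / 0.3028 = 3.3025
Bₛ = (B − 1)/(n − 1) = (3.3025 − 1)/(6 − 1) = 2.3025/5 = 0.4605

0.46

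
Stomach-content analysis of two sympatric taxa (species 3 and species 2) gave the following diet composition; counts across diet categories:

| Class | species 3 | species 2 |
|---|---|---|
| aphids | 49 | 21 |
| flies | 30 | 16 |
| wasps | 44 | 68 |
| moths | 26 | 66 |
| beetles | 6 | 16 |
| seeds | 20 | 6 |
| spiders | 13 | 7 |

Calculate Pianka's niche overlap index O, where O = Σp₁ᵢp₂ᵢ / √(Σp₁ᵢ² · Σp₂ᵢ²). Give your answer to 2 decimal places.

Proportions for species 3 (n=188): 49/188=0.2606, 30/188=0.1596, 44/188=0.2340, 26/188=0.1383, 6/188=0.0319, 20/188=0.1064, 13/188=0.0691
Proportions for species 2 (n=200): 21/200=0.1050, 16/200=0.0800, 68/200=0.3400, 66/200=0.3300, 16/200=0.0800, 6/200=0.0300, 7/200=0.0350
Σ p₁ᵢp₂ᵢ = 0.027363 + 0.012768 + 0.079560 + 0.045639 + 0.002552 + 0.003192 + 0.002419 = 0.173493
Σp_1ᵢ² = 0.2606² + 0.1596² + 0.2340² + 0.1383² + 0.0319² + 0.1064² + 0.0691² = 0.067912 + 0.025472 + 0.054756 + 0.019127 + 0.001018 + 0.011321 + 0.004775 = 0.184381
Σp_2ᵢ² = 0.1050² + 0.0800² + 0.3400² + 0.3300² + 0.0800² + 0.0300² + 0.0350² = 0.011025 + 0.006400 + 0.115600 + 0.108900 + 0.006400 + 0.000900 + 0.001225 = 0.250450
O = 0.173493 / √(0.184381 × 0.250450) = 0.173493 / 0.2148912 = 0.8074

0.81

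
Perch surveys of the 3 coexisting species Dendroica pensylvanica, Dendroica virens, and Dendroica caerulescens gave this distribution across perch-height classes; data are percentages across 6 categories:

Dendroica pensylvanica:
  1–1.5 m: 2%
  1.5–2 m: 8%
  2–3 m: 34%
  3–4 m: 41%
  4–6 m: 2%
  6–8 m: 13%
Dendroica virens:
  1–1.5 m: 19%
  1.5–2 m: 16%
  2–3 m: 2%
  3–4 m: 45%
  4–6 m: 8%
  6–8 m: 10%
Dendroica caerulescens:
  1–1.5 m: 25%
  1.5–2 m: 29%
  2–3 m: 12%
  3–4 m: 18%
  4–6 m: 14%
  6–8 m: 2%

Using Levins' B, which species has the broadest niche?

Convert percentages to proportions (divide by 100).
Σp_pensᵢ² = 0.02² + 0.08² + 0.34² + 0.41² + 0.02² + 0.13² = 0.0004 + 0.0064 + 0.1156 + 0.1681 + 0.0004 + 0.0169 = 0.3078
B_pens = 1 / 0.3078 = 3.2489
Σp_vireᵢ² = 0.19² + 0.16² + 0.02² + 0.45² + 0.08² + 0.10² = 0.0361 + 0.0256 + 0.0004 + 0.2025 + 0.0064 + 0.0100 = 0.2810
B_vire = 1 / 0.2810 = 3.5587
Σp_caerᵢ² = 0.25² + 0.29² + 0.12² + 0.18² + 0.14² + 0.02² = 0.0625 + 0.0841 + 0.0144 + 0.0324 + 0.0196 + 0.0004 = 0.2134
B_caer = 1 / 0.2134 = 4.6860
Highest B → broadest niche (most generalist): Dendroica caerulescens (B = 4.69).

Dendroica caerulescens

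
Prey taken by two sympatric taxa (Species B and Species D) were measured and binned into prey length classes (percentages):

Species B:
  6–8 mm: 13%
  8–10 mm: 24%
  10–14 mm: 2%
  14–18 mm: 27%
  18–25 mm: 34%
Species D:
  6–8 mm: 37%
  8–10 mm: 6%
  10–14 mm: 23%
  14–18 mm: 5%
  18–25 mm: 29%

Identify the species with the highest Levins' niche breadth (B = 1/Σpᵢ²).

Convert percentages to proportions (divide by 100).
Σp_Bᵢ² = 0.13² + 0.24² + 0.02² + 0.27² + 0.34² = 0.0169 + 0.0576 + 0.0004 + 0.0729 + 0.1156 = 0.2634
B_B = 1 / 0.2634 = 3.7965
Σp_Dᵢ² = 0.37² + 0.06² + 0.23² + 0.05² + 0.29² = 0.1369 + 0.0036 + 0.0529 + 0.0025 + 0.0841 = 0.2800
B_D = 1 / 0.2800 = 3.5714
Highest B → broadest niche (most generalist): Species B (B = 3.80).

Species B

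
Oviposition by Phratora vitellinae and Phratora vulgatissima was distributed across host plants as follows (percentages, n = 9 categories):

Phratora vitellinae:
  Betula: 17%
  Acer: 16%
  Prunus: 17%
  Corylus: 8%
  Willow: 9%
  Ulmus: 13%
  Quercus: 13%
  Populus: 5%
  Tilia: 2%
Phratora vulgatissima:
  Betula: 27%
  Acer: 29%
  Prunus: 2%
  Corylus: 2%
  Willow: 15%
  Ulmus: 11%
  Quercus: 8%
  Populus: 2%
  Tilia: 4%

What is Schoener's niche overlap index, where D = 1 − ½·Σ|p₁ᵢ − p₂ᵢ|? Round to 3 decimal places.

Convert percentages to proportions (divide by 100).
Σ|p₁ᵢ − p₂ᵢ| = 0.10 + 0.13 + 0.15 + 0.06 + 0.06 + 0.02 + 0.05 + 0.03 + 0.02 = 0.62
D = 1 − ½ × 0.62 = 1 − 0.310 = 0.69000

0.690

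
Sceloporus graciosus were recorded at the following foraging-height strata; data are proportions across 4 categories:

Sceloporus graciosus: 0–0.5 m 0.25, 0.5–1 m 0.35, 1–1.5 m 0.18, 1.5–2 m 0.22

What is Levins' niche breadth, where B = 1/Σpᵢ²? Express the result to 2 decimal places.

3.76

Σpᵢ² = 0.25² + 0.35² + 0.18² + 0.22² = 0.0625 + 0.1225 + 0.0324 + 0.0484 = 0.2658
B = 1 / 0.2658 = 3.7622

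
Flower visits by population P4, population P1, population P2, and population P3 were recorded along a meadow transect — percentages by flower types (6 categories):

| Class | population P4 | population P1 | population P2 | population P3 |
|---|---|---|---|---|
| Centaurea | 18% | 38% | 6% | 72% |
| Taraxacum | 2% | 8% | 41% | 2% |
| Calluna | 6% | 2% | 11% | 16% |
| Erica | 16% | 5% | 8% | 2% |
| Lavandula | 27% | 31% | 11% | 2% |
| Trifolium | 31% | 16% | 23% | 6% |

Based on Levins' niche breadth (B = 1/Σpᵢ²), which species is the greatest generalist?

Convert percentages to proportions (divide by 100).
Σp_P4ᵢ² = 0.18² + 0.02² + 0.06² + 0.16² + 0.27² + 0.31² = 0.0324 + 0.0004 + 0.0036 + 0.0256 + 0.0729 + 0.0961 = 0.2310
B_P4 = 1 / 0.2310 = 4.3290
Σp_P1ᵢ² = 0.38² + 0.08² + 0.02² + 0.05² + 0.31² + 0.16² = 0.1444 + 0.0064 + 0.0004 + 0.0025 + 0.0961 + 0.0256 = 0.2754
B_P1 = 1 / 0.2754 = 3.6311
Σp_P2ᵢ² = 0.06² + 0.41² + 0.11² + 0.08² + 0.11² + 0.23² = 0.0036 + 0.1681 + 0.0121 + 0.0064 + 0.0121 + 0.0529 = 0.2552
B_P2 = 1 / 0.2552 = 3.9185
Σp_P3ᵢ² = 0.72² + 0.02² + 0.16² + 0.02² + 0.02² + 0.06² = 0.5184 + 0.0004 + 0.0256 + 0.0004 + 0.0004 + 0.0036 = 0.5488
B_P3 = 1 / 0.5488 = 1.8222
Highest B → broadest niche (most generalist): population P4 (B = 4.33).

population P4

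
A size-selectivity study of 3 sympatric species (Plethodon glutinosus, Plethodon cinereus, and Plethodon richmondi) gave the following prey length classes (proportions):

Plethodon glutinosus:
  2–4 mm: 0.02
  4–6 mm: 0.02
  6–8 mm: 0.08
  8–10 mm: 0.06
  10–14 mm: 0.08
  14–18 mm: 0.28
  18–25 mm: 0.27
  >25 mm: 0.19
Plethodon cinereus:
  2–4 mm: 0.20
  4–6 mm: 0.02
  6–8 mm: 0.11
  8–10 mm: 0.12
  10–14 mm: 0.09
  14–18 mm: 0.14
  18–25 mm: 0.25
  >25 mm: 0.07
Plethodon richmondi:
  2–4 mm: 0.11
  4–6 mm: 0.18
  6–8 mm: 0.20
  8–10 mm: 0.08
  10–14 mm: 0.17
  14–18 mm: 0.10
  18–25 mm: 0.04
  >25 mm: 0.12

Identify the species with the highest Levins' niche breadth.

Σp_glutᵢ² = 0.02² + 0.02² + 0.08² + 0.06² + 0.08² + 0.28² + 0.27² + 0.19² = 0.0004 + 0.0004 + 0.0064 + 0.0036 + 0.0064 + 0.0784 + 0.0729 + 0.0361 = 0.2046
B_glut = 1 / 0.2046 = 4.8876
Σp_cineᵢ² = 0.20² + 0.02² + 0.11² + 0.12² + 0.09² + 0.14² + 0.25² + 0.07² = 0.0400 + 0.0004 + 0.0121 + 0.0144 + 0.0081 + 0.0196 + 0.0625 + 0.0049 = 0.1620
B_cine = 1 / 0.1620 = 6.1728
Σp_richᵢ² = 0.11² + 0.18² + 0.20² + 0.08² + 0.17² + 0.10² + 0.04² + 0.12² = 0.0121 + 0.0324 + 0.0400 + 0.0064 + 0.0289 + 0.0100 + 0.0016 + 0.0144 = 0.1458
B_rich = 1 / 0.1458 = 6.8587
Highest B → broadest niche (most generalist): Plethodon richmondi (B = 6.86).

Plethodon richmondi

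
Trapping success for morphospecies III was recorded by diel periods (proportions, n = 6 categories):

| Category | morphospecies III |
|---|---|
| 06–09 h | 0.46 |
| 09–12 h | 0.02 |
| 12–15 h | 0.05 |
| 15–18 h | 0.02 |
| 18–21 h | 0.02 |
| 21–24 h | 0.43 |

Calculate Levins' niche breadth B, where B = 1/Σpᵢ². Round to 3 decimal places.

Σpᵢ² = 0.46² + 0.02² + 0.05² + 0.02² + 0.02² + 0.43² = 0.2116 + 0.0004 + 0.0025 + 0.0004 + 0.0004 + 0.1849 = 0.4002
B = 1 / 0.4002 = 2.49875

2.499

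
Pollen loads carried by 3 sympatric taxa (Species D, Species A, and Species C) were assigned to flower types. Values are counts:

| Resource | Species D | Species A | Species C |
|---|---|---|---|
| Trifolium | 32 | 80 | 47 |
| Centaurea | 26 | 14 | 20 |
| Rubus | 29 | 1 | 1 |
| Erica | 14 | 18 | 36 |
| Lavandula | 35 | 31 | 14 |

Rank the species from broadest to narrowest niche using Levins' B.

Proportions for Species D (n=136): 32/136=0.2353, 26/136=0.1912, 29/136=0.2132, 14/136=0.1029, 35/136=0.2574
Proportions for Species A (n=144): 80/144=0.5556, 14/144=0.0972, 1/144=0.0069, 18/144=0.1250, 31/144=0.2153
Proportions for Species C (n=118): 47/118=0.3983, 20/118=0.1695, 1/118=0.0085, 36/118=0.3051, 14/118=0.1186
Σp_Dᵢ² = 0.2353² + 0.1912² + 0.2132² + 0.1029² + 0.2574² = 0.055366 + 0.036557 + 0.045454 + 0.010588 + 0.066255 = 0.214220
B_D = 1 / 0.214220 = 4.6681
Σp_Aᵢ² = 0.5556² + 0.0972² + 0.0069² + 0.1250² + 0.2153² = 0.308691 + 0.009448 + 0.000048 + 0.015625 + 0.046354 = 0.380166
B_A = 1 / 0.380166 = 2.6304
Σp_Cᵢ² = 0.3983² + 0.1695² + 0.0085² + 0.3051² + 0.1186² = 0.158643 + 0.028730 + 0.000072 + 0.093086 + 0.014066 = 0.294597
B_C = 1 / 0.294597 = 3.3945
Ranking by B (broadest → narrowest): Species D (4.67) > Species C (3.39) > Species A (2.63)

Species D > Species C > Species A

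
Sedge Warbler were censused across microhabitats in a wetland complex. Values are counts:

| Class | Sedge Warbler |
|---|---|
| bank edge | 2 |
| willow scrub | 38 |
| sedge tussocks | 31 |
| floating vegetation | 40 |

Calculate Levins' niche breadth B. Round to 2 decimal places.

Proportions for Sedge Warbler (n=111): 2/111=0.0180, 38/111=0.3423, 31/111=0.2793, 40/111=0.3604
Σpᵢ² = 0.0180² + 0.3423² + 0.2793² + 0.3604² = 0.000324 + 0.117169 + 0.078008 + 0.129888 = 0.325389
B = 1 / 0.325389 = 3.0732

3.07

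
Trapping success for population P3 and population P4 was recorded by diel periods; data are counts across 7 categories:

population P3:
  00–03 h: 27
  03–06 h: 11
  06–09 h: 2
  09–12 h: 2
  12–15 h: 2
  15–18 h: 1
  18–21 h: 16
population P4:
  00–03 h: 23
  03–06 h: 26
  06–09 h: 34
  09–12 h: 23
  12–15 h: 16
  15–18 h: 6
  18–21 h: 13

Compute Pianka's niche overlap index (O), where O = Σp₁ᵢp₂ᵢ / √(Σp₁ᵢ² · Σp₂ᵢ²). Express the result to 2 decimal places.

Proportions for population P3 (n=61): 27/61=0.4426, 11/61=0.1803, 2/61=0.0328, 2/61=0.0328, 2/61=0.0328, 1/61=0.0164, 16/61=0.2623
Proportions for population P4 (n=141): 23/141=0.1631, 26/141=0.1844, 34/141=0.2411, 23/141=0.1631, 16/141=0.1135, 6/141=0.0426, 13/141=0.0922
Σ p₁ᵢp₂ᵢ = 0.072188 + 0.033247 + 0.007908 + 0.005350 + 0.003723 + 0.000699 + 0.024184 = 0.147299
Σp_1ᵢ² = 0.4426² + 0.1803² + 0.0328² + 0.0328² + 0.0328² + 0.0164² + 0.2623² = 0.195895 + 0.032508 + 0.001076 + 0.001076 + 0.001076 + 0.000269 + 0.068801 = 0.300701
Σp_2ᵢ² = 0.1631² + 0.1844² + 0.2411² + 0.1631² + 0.1135² + 0.0426² + 0.0922² = 0.026602 + 0.034003 + 0.058129 + 0.026602 + 0.012882 + 0.001815 + 0.008501 = 0.168534
O = 0.147299 / √(0.300701 × 0.168534) = 0.147299 / 0.2251185 = 0.6543

0.65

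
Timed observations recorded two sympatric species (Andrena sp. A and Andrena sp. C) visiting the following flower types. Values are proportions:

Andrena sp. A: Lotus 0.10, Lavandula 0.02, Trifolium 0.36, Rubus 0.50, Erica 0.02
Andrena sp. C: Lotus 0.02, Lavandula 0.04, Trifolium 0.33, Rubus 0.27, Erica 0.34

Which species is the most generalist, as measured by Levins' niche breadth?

Σp_Aᵢ² = 0.10² + 0.02² + 0.36² + 0.50² + 0.02² = 0.0100 + 0.0004 + 0.1296 + 0.2500 + 0.0004 = 0.3904
B_A = 1 / 0.3904 = 2.5615
Σp_Cᵢ² = 0.02² + 0.04² + 0.33² + 0.27² + 0.34² = 0.0004 + 0.0016 + 0.1089 + 0.0729 + 0.1156 = 0.2994
B_C = 1 / 0.2994 = 3.3400
Highest B → broadest niche (most generalist): Andrena sp. C (B = 3.34).

Andrena sp. C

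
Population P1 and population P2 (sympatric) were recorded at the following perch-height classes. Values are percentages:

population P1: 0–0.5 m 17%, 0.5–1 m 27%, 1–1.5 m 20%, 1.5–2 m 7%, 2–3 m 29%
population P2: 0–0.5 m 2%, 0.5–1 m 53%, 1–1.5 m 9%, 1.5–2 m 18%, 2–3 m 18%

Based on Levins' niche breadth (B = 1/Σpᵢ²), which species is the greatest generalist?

population P1

Convert percentages to proportions (divide by 100).
Σp_P1ᵢ² = 0.17² + 0.27² + 0.20² + 0.07² + 0.29² = 0.0289 + 0.0729 + 0.0400 + 0.0049 + 0.0841 = 0.2308
B_P1 = 1 / 0.2308 = 4.3328
Σp_P2ᵢ² = 0.02² + 0.53² + 0.09² + 0.18² + 0.18² = 0.0004 + 0.2809 + 0.0081 + 0.0324 + 0.0324 = 0.3542
B_P2 = 1 / 0.3542 = 2.8233
Highest B → broadest niche (most generalist): population P1 (B = 4.33).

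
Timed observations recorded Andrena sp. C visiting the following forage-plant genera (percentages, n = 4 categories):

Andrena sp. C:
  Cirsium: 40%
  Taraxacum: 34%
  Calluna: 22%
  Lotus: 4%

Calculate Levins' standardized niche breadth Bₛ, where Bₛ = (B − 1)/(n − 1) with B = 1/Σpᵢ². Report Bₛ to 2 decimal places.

Convert percentages to proportions (divide by 100).
Σpᵢ² = 0.40² + 0.34² + 0.22² + 0.04² = 0.1600 + 0.1156 + 0.0484 + 0.0016 = 0.3256
B = 1 / 0.3256 = 3.0713
Bₛ = (B − 1)/(n − 1) = (3.0713 − 1)/(4 − 1) = 2.0713/3 = 0.6904

0.69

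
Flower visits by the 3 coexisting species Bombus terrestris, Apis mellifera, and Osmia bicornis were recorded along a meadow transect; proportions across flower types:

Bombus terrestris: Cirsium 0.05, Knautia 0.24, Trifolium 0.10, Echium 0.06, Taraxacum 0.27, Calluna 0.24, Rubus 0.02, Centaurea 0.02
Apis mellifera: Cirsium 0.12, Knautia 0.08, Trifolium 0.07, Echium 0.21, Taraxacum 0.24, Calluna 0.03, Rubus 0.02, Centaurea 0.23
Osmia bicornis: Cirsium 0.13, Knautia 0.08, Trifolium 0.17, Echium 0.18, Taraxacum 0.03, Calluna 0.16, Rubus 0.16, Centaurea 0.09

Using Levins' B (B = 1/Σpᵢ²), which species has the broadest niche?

Osmia bicornis

Σp_terrᵢ² = 0.05² + 0.24² + 0.10² + 0.06² + 0.27² + 0.24² + 0.02² + 0.02² = 0.0025 + 0.0576 + 0.0100 + 0.0036 + 0.0729 + 0.0576 + 0.0004 + 0.0004 = 0.2050
B_terr = 1 / 0.2050 = 4.8780
Σp_mellᵢ² = 0.12² + 0.08² + 0.07² + 0.21² + 0.24² + 0.03² + 0.02² + 0.23² = 0.0144 + 0.0064 + 0.0049 + 0.0441 + 0.0576 + 0.0009 + 0.0004 + 0.0529 = 0.1816
B_mell = 1 / 0.1816 = 5.5066
Σp_bicoᵢ² = 0.13² + 0.08² + 0.17² + 0.18² + 0.03² + 0.16² + 0.16² + 0.09² = 0.0169 + 0.0064 + 0.0289 + 0.0324 + 0.0009 + 0.0256 + 0.0256 + 0.0081 = 0.1448
B_bico = 1 / 0.1448 = 6.9061
Highest B → broadest niche (most generalist): Osmia bicornis (B = 6.91).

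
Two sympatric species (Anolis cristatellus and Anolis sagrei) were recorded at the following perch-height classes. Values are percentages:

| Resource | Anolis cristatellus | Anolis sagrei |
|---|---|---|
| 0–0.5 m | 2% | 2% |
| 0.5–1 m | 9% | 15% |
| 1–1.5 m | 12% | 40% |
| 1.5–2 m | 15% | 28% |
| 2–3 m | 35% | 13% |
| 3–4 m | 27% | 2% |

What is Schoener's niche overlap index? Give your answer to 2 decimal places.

0.53

Convert percentages to proportions (divide by 100).
Σ|p₁ᵢ − p₂ᵢ| = 0.00 + 0.06 + 0.28 + 0.13 + 0.22 + 0.25 = 0.94
D = 1 − ½ × 0.94 = 1 − 0.470 = 0.5300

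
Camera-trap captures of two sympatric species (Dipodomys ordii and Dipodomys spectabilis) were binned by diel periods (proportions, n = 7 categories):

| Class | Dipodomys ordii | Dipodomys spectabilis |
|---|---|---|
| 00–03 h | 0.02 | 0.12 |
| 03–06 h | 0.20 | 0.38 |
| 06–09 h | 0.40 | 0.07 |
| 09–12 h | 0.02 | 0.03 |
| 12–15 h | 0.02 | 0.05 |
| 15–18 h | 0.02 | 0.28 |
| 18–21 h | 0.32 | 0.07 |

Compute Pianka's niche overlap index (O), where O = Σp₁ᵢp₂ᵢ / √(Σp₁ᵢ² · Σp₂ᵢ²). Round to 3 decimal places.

Σ p₁ᵢp₂ᵢ = 0.0024 + 0.0760 + 0.0280 + 0.0006 + 0.0010 + 0.0056 + 0.0224 = 0.1360
Σp_1ᵢ² = 0.02² + 0.20² + 0.40² + 0.02² + 0.02² + 0.02² + 0.32² = 0.0004 + 0.0400 + 0.1600 + 0.0004 + 0.0004 + 0.0004 + 0.1024 = 0.3040
Σp_2ᵢ² = 0.12² + 0.38² + 0.07² + 0.03² + 0.05² + 0.28² + 0.07² = 0.0144 + 0.1444 + 0.0049 + 0.0009 + 0.0025 + 0.0784 + 0.0049 = 0.2504
O = 0.1360 / √(0.3040 × 0.2504) = 0.1360 / 0.275901 = 0.49293

0.493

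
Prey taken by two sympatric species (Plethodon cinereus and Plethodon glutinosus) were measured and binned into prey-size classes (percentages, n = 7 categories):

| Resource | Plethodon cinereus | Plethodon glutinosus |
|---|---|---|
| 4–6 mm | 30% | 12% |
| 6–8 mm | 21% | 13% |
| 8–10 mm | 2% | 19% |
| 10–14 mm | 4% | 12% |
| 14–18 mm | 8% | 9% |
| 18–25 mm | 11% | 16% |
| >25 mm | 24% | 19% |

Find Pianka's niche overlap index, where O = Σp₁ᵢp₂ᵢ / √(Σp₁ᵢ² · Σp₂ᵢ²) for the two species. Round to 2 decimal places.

0.79

Convert percentages to proportions (divide by 100).
Σ p₁ᵢp₂ᵢ = 0.0360 + 0.0273 + 0.0038 + 0.0048 + 0.0072 + 0.0176 + 0.0456 = 0.1423
Σp_1ᵢ² = 0.30² + 0.21² + 0.02² + 0.04² + 0.08² + 0.11² + 0.24² = 0.0900 + 0.0441 + 0.0004 + 0.0016 + 0.0064 + 0.0121 + 0.0576 = 0.2122
Σp_2ᵢ² = 0.12² + 0.13² + 0.19² + 0.12² + 0.09² + 0.16² + 0.19² = 0.0144 + 0.0169 + 0.0361 + 0.0144 + 0.0081 + 0.0256 + 0.0361 = 0.1516
O = 0.1423 / √(0.2122 × 0.1516) = 0.1423 / 0.17936 = 0.7934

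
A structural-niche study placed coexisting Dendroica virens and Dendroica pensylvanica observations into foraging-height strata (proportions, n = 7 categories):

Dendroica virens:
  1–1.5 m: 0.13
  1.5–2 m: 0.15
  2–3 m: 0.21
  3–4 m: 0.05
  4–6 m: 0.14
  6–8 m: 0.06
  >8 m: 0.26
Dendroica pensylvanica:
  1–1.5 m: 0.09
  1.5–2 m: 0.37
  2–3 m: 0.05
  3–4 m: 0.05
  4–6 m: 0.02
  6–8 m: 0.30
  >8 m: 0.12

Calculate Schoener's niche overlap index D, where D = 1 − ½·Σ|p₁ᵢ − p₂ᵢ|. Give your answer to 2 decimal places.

0.54

Σ|p₁ᵢ − p₂ᵢ| = 0.04 + 0.22 + 0.16 + 0.00 + 0.12 + 0.24 + 0.14 = 0.92
D = 1 − ½ × 0.92 = 1 − 0.460 = 0.5400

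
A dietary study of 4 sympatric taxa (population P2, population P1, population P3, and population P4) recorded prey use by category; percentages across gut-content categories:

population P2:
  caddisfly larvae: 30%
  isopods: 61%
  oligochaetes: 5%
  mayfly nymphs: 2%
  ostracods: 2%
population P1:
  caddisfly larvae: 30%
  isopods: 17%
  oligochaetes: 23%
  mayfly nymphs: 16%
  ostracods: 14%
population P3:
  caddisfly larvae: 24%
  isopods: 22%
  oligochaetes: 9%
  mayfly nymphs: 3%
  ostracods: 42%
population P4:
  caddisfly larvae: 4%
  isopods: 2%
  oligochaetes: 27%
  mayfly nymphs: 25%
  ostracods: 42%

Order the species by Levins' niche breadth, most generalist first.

population P1 > population P3 > population P4 > population P2

Convert percentages to proportions (divide by 100).
Σp_P2ᵢ² = 0.30² + 0.61² + 0.05² + 0.02² + 0.02² = 0.0900 + 0.3721 + 0.0025 + 0.0004 + 0.0004 = 0.4654
B_P2 = 1 / 0.4654 = 2.1487
Σp_P1ᵢ² = 0.30² + 0.17² + 0.23² + 0.16² + 0.14² = 0.0900 + 0.0289 + 0.0529 + 0.0256 + 0.0196 = 0.2170
B_P1 = 1 / 0.2170 = 4.6083
Σp_P3ᵢ² = 0.24² + 0.22² + 0.09² + 0.03² + 0.42² = 0.0576 + 0.0484 + 0.0081 + 0.0009 + 0.1764 = 0.2914
B_P3 = 1 / 0.2914 = 3.4317
Σp_P4ᵢ² = 0.04² + 0.02² + 0.27² + 0.25² + 0.42² = 0.0016 + 0.0004 + 0.0729 + 0.0625 + 0.1764 = 0.3138
B_P4 = 1 / 0.3138 = 3.1867
Ranking by B (broadest → narrowest): population P1 (4.61) > population P3 (3.43) > population P4 (3.19) > population P2 (2.15)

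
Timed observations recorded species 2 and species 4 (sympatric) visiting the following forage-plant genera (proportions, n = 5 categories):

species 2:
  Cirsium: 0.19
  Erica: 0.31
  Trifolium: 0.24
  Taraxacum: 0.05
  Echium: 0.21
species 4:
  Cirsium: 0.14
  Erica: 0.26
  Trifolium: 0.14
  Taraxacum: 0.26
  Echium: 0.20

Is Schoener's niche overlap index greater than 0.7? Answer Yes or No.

Σ|p₁ᵢ − p₂ᵢ| = 0.05 + 0.05 + 0.10 + 0.21 + 0.01 = 0.42
D = 1 − ½ × 0.42 = 1 − 0.210 = 0.7900
D = 0.7900 > 0.7 → Yes.

Yes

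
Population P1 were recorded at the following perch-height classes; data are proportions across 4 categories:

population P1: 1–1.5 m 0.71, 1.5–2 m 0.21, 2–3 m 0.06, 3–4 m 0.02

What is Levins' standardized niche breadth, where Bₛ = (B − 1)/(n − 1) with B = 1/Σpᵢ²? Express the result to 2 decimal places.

Σpᵢ² = 0.71² + 0.21² + 0.06² + 0.02² = 0.5041 + 0.0441 + 0.0036 + 0.0004 = 0.5522
B = 1 / 0.5522 = 1.8109
Bₛ = (B − 1)/(n − 1) = (1.8109 − 1)/(4 − 1) = 0.8109/3 = 0.2703

0.27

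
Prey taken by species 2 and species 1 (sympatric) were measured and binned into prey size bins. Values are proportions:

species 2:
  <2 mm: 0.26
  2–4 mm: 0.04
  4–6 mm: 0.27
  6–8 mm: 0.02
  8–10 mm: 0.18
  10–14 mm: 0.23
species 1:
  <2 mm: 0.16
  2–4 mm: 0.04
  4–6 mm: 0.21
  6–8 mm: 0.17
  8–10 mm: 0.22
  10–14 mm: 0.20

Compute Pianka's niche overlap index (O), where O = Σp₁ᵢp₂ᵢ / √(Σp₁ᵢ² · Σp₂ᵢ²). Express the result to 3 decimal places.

Σ p₁ᵢp₂ᵢ = 0.0416 + 0.0016 + 0.0567 + 0.0034 + 0.0396 + 0.0460 = 0.1889
Σp_1ᵢ² = 0.26² + 0.04² + 0.27² + 0.02² + 0.18² + 0.23² = 0.0676 + 0.0016 + 0.0729 + 0.0004 + 0.0324 + 0.0529 = 0.2278
Σp_2ᵢ² = 0.16² + 0.04² + 0.21² + 0.17² + 0.22² + 0.20² = 0.0256 + 0.0016 + 0.0441 + 0.0289 + 0.0484 + 0.0400 = 0.1886
O = 0.1889 / √(0.2278 × 0.1886) = 0.1889 / 0.207275 = 0.91135

0.911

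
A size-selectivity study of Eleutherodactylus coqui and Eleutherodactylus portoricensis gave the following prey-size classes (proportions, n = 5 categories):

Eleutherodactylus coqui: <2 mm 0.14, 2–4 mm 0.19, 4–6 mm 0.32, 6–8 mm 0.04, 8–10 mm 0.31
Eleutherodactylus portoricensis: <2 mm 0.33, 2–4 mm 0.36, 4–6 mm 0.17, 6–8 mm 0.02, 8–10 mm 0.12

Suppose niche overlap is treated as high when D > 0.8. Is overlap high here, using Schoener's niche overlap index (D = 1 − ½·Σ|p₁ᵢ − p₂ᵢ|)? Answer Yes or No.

Σ|p₁ᵢ − p₂ᵢ| = 0.19 + 0.17 + 0.15 + 0.02 + 0.19 = 0.72
D = 1 − ½ × 0.72 = 1 − 0.360 = 0.6400
D = 0.6400 < 0.8 → No.

No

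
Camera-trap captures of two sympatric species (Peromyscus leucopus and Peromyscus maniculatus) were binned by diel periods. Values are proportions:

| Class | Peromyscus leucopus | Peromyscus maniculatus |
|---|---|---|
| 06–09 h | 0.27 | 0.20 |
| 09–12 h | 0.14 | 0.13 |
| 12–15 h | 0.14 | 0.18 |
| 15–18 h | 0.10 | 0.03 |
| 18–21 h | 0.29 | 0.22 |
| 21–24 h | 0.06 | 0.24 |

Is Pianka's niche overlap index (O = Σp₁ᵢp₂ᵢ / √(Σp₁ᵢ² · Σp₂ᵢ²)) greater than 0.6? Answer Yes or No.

Σ p₁ᵢp₂ᵢ = 0.0540 + 0.0182 + 0.0252 + 0.0030 + 0.0638 + 0.0144 = 0.1786
Σp_1ᵢ² = 0.27² + 0.14² + 0.14² + 0.10² + 0.29² + 0.06² = 0.0729 + 0.0196 + 0.0196 + 0.0100 + 0.0841 + 0.0036 = 0.2098
Σp_2ᵢ² = 0.20² + 0.13² + 0.18² + 0.03² + 0.22² + 0.24² = 0.0400 + 0.0169 + 0.0324 + 0.0009 + 0.0484 + 0.0576 = 0.1962
O = 0.1786 / √(0.2098 × 0.1962) = 0.1786 / 0.20289 = 0.8803
O = 0.8803 > 0.6 → Yes.

Yes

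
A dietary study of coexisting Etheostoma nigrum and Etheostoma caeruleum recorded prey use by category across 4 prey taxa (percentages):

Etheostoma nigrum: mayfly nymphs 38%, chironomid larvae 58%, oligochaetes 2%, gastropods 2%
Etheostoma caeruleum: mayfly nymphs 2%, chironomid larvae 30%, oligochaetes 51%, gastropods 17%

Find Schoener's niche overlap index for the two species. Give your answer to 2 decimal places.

Convert percentages to proportions (divide by 100).
Σ|p₁ᵢ − p₂ᵢ| = 0.36 + 0.28 + 0.49 + 0.15 = 1.28
D = 1 − ½ × 1.28 = 1 − 0.640 = 0.3600

0.36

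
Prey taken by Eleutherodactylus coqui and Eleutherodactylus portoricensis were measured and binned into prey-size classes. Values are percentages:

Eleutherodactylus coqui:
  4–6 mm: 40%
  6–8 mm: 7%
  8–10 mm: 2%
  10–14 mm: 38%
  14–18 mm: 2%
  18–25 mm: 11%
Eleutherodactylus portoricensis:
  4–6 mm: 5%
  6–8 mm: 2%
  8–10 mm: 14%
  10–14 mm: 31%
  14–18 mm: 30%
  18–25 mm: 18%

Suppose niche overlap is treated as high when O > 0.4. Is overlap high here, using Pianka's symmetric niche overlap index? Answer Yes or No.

Yes

Convert percentages to proportions (divide by 100).
Σ p₁ᵢp₂ᵢ = 0.0200 + 0.0014 + 0.0028 + 0.1178 + 0.0060 + 0.0198 = 0.1678
Σp_1ᵢ² = 0.40² + 0.07² + 0.02² + 0.38² + 0.02² + 0.11² = 0.1600 + 0.0049 + 0.0004 + 0.1444 + 0.0004 + 0.0121 = 0.3222
Σp_2ᵢ² = 0.05² + 0.02² + 0.14² + 0.31² + 0.30² + 0.18² = 0.0025 + 0.0004 + 0.0196 + 0.0961 + 0.0900 + 0.0324 = 0.2410
O = 0.1678 / √(0.3222 × 0.2410) = 0.1678 / 0.27866 = 0.6022
O = 0.6022 > 0.4 → Yes.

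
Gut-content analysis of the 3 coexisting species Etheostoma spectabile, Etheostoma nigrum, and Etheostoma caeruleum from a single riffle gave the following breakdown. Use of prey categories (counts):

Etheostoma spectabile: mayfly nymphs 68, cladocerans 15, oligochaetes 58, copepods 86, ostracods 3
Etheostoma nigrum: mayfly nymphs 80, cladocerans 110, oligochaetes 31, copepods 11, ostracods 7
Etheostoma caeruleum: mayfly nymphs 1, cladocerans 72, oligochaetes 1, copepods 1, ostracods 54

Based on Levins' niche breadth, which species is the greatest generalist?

Etheostoma spectabile

Proportions for Etheostoma spectabile (n=230): 68/230=0.2957, 15/230=0.0652, 58/230=0.2522, 86/230=0.3739, 3/230=0.0130
Proportions for Etheostoma nigrum (n=239): 80/239=0.3347, 110/239=0.4603, 31/239=0.1297, 11/239=0.0460, 7/239=0.0293
Proportions for Etheostoma caeruleum (n=129): 1/129=0.0078, 72/129=0.5581, 1/129=0.0078, 1/129=0.0078, 54/129=0.4186
Σp_specᵢ² = 0.2957² + 0.0652² + 0.2522² + 0.3739² + 0.0130² = 0.087438 + 0.004251 + 0.063605 + 0.139801 + 0.000169 = 0.295264
B_spec = 1 / 0.295264 = 3.3868
Σp_nigrᵢ² = 0.3347² + 0.4603² + 0.1297² + 0.0460² + 0.0293² = 0.112024 + 0.211876 + 0.016822 + 0.002116 + 0.000858 = 0.343696
B_nigr = 1 / 0.343696 = 2.9095
Σp_caerᵢ² = 0.0078² + 0.5581² + 0.0078² + 0.0078² + 0.4186² = 0.000061 + 0.311476 + 0.000061 + 0.000061 + 0.175226 = 0.486885
B_caer = 1 / 0.486885 = 2.0539
Highest B → broadest niche (most generalist): Etheostoma spectabile (B = 3.39).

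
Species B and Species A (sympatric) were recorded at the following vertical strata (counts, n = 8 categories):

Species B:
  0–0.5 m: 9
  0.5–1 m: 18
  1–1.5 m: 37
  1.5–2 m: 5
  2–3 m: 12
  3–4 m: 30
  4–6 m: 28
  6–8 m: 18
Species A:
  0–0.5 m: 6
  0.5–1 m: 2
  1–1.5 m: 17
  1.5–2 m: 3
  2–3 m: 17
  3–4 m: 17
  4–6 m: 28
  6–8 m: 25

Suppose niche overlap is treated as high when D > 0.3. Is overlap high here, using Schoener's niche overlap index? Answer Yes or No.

Yes

Proportions for Species B (n=157): 9/157=0.0573, 18/157=0.1146, 37/157=0.2357, 5/157=0.0318, 12/157=0.0764, 30/157=0.1911, 28/157=0.1783, 18/157=0.1146
Proportions for Species A (n=115): 6/115=0.0522, 2/115=0.0174, 17/115=0.1478, 3/115=0.0261, 17/115=0.1478, 17/115=0.1478, 28/115=0.2435, 25/115=0.2174
Σ|p₁ᵢ − p₂ᵢ| = 0.0051 + 0.0972 + 0.0879 + 0.0057 + 0.0714 + 0.0433 + 0.0652 + 0.1028 = 0.4786
D = 1 − ½ × 0.4786 = 1 − 0.23930 = 0.76070
D = 0.76070 > 0.3 → Yes.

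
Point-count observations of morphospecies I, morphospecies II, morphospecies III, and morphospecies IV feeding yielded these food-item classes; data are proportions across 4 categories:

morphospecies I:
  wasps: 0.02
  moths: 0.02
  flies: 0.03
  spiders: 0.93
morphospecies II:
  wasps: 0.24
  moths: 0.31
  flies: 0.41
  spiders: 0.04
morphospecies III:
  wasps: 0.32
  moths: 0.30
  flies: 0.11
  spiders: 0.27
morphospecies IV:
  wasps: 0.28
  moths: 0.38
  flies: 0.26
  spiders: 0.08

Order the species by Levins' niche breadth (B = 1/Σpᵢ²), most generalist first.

Σp_Iᵢ² = 0.02² + 0.02² + 0.03² + 0.93² = 0.0004 + 0.0004 + 0.0009 + 0.8649 = 0.8666
B_I = 1 / 0.8666 = 1.1539
Σp_IIᵢ² = 0.24² + 0.31² + 0.41² + 0.04² = 0.0576 + 0.0961 + 0.1681 + 0.0016 = 0.3234
B_II = 1 / 0.3234 = 3.0921
Σp_IIIᵢ² = 0.32² + 0.30² + 0.11² + 0.27² = 0.1024 + 0.0900 + 0.0121 + 0.0729 = 0.2774
B_III = 1 / 0.2774 = 3.6049
Σp_IVᵢ² = 0.28² + 0.38² + 0.26² + 0.08² = 0.0784 + 0.1444 + 0.0676 + 0.0064 = 0.2968
B_IV = 1 / 0.2968 = 3.3693
Ranking by B (broadest → narrowest): morphospecies III (3.60) > morphospecies IV (3.37) > morphospecies II (3.09) > morphospecies I (1.15)

morphospecies III > morphospecies IV > morphospecies II > morphospecies I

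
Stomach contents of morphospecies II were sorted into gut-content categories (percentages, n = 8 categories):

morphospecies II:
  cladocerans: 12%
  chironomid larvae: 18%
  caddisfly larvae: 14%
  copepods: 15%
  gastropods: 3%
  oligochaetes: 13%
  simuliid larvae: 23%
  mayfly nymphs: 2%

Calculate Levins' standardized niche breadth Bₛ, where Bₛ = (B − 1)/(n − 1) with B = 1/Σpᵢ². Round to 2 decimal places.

Convert percentages to proportions (divide by 100).
Σpᵢ² = 0.12² + 0.18² + 0.14² + 0.15² + 0.03² + 0.13² + 0.23² + 0.02² = 0.0144 + 0.0324 + 0.0196 + 0.0225 + 0.0009 + 0.0169 + 0.0529 + 0.0004 = 0.1600
B = 1 / 0.1600 = 6.2500
Bₛ = (B − 1)/(n − 1) = (6.2500 − 1)/(8 − 1) = 5.2500/7 = 0.7500

0.75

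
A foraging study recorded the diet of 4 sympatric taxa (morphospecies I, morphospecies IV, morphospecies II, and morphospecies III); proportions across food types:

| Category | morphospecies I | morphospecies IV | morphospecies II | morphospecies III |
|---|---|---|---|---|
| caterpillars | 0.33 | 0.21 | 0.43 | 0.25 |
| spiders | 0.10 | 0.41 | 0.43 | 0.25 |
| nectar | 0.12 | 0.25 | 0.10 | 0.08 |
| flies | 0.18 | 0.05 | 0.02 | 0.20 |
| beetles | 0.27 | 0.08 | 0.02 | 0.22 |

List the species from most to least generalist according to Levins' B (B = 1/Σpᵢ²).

morphospecies III > morphospecies I > morphospecies IV > morphospecies II

Σp_Iᵢ² = 0.33² + 0.10² + 0.12² + 0.18² + 0.27² = 0.1089 + 0.0100 + 0.0144 + 0.0324 + 0.0729 = 0.2386
B_I = 1 / 0.2386 = 4.1911
Σp_IVᵢ² = 0.21² + 0.41² + 0.25² + 0.05² + 0.08² = 0.0441 + 0.1681 + 0.0625 + 0.0025 + 0.0064 = 0.2836
B_IV = 1 / 0.2836 = 3.5261
Σp_IIᵢ² = 0.43² + 0.43² + 0.10² + 0.02² + 0.02² = 0.1849 + 0.1849 + 0.0100 + 0.0004 + 0.0004 = 0.3806
B_II = 1 / 0.3806 = 2.6274
Σp_IIIᵢ² = 0.25² + 0.25² + 0.08² + 0.20² + 0.22² = 0.0625 + 0.0625 + 0.0064 + 0.0400 + 0.0484 = 0.2198
B_III = 1 / 0.2198 = 4.5496
Ranking by B (broadest → narrowest): morphospecies III (4.55) > morphospecies I (4.19) > morphospecies IV (3.53) > morphospecies II (2.63)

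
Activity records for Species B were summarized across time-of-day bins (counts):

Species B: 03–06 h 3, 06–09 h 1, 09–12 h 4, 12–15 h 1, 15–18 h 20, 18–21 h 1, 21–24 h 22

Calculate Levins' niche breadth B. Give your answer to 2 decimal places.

2.96

Proportions for Species B (n=52): 3/52=0.0577, 1/52=0.0192, 4/52=0.0769, 1/52=0.0192, 20/52=0.3846, 1/52=0.0192, 22/52=0.4231
Σpᵢ² = 0.0577² + 0.0192² + 0.0769² + 0.0192² + 0.3846² + 0.0192² + 0.4231² = 0.003329 + 0.000369 + 0.005914 + 0.000369 + 0.147917 + 0.000369 + 0.179014 = 0.337281
B = 1 / 0.337281 = 2.9649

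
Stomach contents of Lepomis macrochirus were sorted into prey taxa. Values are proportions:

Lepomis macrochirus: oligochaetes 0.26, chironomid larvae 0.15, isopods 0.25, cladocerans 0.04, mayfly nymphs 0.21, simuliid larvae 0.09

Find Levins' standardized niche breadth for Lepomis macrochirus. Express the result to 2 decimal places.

Σpᵢ² = 0.26² + 0.15² + 0.25² + 0.04² + 0.21² + 0.09² = 0.0676 + 0.0225 + 0.0625 + 0.0016 + 0.0441 + 0.0081 = 0.2064
B = 1 / 0.2064 = 4.8450
Bₛ = (B − 1)/(n − 1) = (4.8450 − 1)/(6 − 1) = 3.8450/5 = 0.7690

0.77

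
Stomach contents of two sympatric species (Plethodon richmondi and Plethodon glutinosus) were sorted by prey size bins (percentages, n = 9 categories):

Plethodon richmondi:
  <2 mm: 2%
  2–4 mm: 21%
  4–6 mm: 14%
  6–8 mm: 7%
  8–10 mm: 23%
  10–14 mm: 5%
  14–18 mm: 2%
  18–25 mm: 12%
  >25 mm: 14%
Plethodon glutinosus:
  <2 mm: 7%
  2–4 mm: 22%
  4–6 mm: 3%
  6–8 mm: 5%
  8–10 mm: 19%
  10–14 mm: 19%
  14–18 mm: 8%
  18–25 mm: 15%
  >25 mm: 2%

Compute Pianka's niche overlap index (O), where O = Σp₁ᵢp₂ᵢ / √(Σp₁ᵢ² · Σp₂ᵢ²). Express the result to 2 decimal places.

Convert percentages to proportions (divide by 100).
Σ p₁ᵢp₂ᵢ = 0.0014 + 0.0462 + 0.0042 + 0.0035 + 0.0437 + 0.0095 + 0.0016 + 0.0180 + 0.0028 = 0.1309
Σp_1ᵢ² = 0.02² + 0.21² + 0.14² + 0.07² + 0.23² + 0.05² + 0.02² + 0.12² + 0.14² = 0.0004 + 0.0441 + 0.0196 + 0.0049 + 0.0529 + 0.0025 + 0.0004 + 0.0144 + 0.0196 = 0.1588
Σp_2ᵢ² = 0.07² + 0.22² + 0.03² + 0.05² + 0.19² + 0.19² + 0.08² + 0.15² + 0.02² = 0.0049 + 0.0484 + 0.0009 + 0.0025 + 0.0361 + 0.0361 + 0.0064 + 0.0225 + 0.0004 = 0.1582
O = 0.1309 / √(0.1588 × 0.1582) = 0.1309 / 0.15850 = 0.8259

0.83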